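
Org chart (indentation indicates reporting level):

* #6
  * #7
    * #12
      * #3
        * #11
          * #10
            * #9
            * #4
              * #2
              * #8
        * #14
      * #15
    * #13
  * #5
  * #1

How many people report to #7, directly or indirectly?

11

#7 directly manages #12, #13. Under #12: #15, #3, #14, #11, #10, #4, #8, #2, #9 (9). #13 has no reports. So #7's organization is 2 direct reports plus everyone under them: 10 + 1 = 11.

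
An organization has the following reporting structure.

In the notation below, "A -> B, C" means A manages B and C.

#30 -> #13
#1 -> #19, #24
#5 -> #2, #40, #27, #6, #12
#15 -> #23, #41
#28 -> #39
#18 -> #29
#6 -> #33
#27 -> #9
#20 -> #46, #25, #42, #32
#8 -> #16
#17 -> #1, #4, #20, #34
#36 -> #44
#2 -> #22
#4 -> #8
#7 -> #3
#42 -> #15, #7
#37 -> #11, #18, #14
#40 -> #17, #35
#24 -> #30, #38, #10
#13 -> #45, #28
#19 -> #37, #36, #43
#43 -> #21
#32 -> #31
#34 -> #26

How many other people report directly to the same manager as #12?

#12 reports to #5. #5's other direct reports are #2, #40, #27, #6 — 4 peers.

4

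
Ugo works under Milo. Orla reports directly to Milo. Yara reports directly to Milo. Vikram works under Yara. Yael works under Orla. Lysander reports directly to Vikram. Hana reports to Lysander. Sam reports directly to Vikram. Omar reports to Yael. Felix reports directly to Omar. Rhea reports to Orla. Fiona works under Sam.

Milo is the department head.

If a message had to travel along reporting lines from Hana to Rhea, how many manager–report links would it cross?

6

Hana is 4 levels below Milo, and Rhea is 2 levels below Milo (their lowest common manager). The shortest path runs up from Hana to Milo and back down to Rhea: 4 + 2 = 6 links.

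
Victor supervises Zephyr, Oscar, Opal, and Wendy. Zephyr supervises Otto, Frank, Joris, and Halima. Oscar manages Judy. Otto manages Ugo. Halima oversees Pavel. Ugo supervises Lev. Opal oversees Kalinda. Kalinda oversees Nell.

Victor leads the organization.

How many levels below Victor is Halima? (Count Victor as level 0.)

Chain from Halima up to Victor: Halima → Zephyr → Victor. That is 2 steps up, so Halima is 2 levels below Victor.

2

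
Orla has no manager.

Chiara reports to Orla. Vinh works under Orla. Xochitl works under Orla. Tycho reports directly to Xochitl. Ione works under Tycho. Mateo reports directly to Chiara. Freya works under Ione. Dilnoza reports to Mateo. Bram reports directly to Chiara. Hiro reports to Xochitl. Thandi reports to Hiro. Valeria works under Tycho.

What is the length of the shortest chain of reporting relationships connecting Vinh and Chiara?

2

Vinh is 1 level below Orla, and Chiara is 1 level below Orla (their lowest common manager). The shortest path runs up from Vinh to Orla and back down to Chiara: 1 + 1 = 2 links.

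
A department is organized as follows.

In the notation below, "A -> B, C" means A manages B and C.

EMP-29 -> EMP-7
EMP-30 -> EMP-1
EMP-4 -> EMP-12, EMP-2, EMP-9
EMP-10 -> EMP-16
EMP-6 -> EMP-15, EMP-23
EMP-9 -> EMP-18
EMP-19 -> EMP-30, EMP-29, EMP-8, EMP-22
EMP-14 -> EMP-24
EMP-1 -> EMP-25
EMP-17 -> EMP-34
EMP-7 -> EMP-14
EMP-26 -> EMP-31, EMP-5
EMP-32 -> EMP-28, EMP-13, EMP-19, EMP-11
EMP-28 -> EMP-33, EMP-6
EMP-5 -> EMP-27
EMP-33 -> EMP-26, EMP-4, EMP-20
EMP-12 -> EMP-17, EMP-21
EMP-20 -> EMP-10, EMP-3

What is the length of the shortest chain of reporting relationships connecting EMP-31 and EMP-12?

4

EMP-31 is 2 levels below EMP-33, and EMP-12 is 2 levels below EMP-33 (their lowest common manager). The shortest path runs up from EMP-31 to EMP-33 and back down to EMP-12: 2 + 2 = 4 links.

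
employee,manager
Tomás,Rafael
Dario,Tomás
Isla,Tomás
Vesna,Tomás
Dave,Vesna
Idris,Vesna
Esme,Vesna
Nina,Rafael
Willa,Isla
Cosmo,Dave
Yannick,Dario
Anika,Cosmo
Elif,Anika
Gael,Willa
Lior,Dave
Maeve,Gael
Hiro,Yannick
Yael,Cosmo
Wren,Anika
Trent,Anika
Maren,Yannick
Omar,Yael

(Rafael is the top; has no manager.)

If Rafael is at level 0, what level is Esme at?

Chain from Esme up to Rafael: Esme → Vesna → Tomás → Rafael. That is 3 steps up, so Esme is 3 levels below Rafael.

3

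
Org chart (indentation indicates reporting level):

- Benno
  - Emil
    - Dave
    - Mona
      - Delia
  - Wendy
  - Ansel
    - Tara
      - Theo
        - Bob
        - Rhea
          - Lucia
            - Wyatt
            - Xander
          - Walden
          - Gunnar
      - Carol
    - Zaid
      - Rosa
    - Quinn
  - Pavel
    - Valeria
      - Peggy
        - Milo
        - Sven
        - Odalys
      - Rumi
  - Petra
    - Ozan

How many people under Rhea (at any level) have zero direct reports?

The people in Rhea's organization with no one reporting to them are Gunnar, Walden, Xander, Wyatt. That is 4.

4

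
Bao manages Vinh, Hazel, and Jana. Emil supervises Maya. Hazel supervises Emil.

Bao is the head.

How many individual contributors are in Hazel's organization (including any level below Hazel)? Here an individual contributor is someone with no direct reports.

The only person in Hazel's organization with no one reporting to them is Maya. That is 1.

1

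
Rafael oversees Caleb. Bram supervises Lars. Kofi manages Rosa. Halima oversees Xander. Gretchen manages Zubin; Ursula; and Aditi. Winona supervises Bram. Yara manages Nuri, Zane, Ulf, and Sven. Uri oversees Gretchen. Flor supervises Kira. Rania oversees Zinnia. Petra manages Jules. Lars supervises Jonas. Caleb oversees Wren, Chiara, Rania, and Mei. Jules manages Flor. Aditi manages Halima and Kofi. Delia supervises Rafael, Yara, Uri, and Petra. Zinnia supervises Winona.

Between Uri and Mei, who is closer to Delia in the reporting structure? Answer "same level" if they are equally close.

Uri is 1 level below Delia; Mei is 3. Uri is higher.

Uri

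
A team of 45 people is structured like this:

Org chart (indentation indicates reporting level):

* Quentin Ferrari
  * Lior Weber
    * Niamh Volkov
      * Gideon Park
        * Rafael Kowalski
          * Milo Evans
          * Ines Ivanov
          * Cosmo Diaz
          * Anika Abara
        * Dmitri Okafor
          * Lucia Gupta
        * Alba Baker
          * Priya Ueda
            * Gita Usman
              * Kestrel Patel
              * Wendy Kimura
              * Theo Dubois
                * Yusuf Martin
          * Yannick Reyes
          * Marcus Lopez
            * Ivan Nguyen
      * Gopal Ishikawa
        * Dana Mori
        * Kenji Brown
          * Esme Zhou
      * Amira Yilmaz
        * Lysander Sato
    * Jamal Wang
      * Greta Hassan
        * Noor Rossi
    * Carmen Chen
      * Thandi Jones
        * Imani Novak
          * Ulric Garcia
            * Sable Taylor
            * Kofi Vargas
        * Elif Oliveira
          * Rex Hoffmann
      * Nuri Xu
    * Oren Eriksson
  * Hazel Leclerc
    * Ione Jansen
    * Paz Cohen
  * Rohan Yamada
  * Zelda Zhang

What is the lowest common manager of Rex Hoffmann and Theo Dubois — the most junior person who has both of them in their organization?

Lior Weber

Rex Hoffmann's chain of managers is Elif Oliveira, Thandi Jones, Carmen Chen, Lior Weber, Quentin Ferrari. Theo Dubois's chain of managers is Gita Usman, Priya Ueda, Alba Baker, Gideon Park, Niamh Volkov, Lior Weber, Quentin Ferrari. The first manager that appears in both chains is Lior Weber.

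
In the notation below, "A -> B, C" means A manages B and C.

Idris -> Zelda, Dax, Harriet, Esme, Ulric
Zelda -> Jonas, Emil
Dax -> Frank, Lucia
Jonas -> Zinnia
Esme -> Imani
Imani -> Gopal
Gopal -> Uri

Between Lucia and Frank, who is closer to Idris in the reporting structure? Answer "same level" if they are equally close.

same level

Both Lucia and Frank are 2 levels below Idris.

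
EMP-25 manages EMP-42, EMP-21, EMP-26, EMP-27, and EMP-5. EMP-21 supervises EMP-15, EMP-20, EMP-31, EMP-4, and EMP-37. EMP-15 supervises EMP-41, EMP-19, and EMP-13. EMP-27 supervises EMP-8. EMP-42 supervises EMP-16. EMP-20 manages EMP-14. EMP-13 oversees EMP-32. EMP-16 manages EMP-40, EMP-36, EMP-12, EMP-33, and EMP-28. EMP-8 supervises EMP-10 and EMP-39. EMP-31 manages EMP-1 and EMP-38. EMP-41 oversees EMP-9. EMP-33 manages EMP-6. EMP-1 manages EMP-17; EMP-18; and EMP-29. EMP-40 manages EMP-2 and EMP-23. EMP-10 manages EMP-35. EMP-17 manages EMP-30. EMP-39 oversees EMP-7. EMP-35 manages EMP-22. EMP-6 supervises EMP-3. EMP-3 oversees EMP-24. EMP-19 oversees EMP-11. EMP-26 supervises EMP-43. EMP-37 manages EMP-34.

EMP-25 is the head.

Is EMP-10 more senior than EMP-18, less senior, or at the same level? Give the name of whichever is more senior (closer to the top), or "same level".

EMP-10 is 3 levels below EMP-25; EMP-18 is 4. EMP-10 is higher.

EMP-10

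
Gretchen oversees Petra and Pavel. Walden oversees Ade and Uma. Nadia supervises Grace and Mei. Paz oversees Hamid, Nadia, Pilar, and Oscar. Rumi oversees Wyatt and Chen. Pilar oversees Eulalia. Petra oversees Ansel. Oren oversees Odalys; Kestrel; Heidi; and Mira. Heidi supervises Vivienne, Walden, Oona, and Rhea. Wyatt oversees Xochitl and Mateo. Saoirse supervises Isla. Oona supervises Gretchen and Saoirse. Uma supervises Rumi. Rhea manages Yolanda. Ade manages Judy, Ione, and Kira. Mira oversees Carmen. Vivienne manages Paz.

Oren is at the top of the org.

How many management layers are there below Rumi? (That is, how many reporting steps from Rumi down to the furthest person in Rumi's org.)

The longest chain under Rumi runs Rumi → Wyatt → Mateo, which is 2 levels below Rumi.

2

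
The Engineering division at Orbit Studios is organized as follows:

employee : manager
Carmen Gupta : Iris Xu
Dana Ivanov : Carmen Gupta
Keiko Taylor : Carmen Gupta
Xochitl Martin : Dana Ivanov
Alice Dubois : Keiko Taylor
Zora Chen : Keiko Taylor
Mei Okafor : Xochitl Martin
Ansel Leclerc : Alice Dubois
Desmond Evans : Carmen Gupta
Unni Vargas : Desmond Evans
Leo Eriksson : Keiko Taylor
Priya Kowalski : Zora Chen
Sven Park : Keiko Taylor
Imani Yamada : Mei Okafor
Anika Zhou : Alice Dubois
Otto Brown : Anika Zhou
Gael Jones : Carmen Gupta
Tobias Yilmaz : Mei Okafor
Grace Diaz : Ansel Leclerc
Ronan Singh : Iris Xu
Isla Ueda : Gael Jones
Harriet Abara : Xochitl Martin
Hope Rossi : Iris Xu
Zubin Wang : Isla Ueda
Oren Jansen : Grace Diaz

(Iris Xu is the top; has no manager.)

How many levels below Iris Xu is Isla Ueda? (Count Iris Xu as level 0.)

3

Chain from Isla Ueda up to Iris Xu: Isla Ueda → Gael Jones → Carmen Gupta → Iris Xu. That is 3 steps up, so Isla Ueda is 3 levels below Iris Xu.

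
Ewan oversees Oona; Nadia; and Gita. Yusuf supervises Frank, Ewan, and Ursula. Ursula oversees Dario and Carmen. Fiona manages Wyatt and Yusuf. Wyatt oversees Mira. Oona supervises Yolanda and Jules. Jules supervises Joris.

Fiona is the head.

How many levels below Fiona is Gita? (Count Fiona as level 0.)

3

Chain from Gita up to Fiona: Gita → Ewan → Yusuf → Fiona. That is 3 steps up, so Gita is 3 levels below Fiona.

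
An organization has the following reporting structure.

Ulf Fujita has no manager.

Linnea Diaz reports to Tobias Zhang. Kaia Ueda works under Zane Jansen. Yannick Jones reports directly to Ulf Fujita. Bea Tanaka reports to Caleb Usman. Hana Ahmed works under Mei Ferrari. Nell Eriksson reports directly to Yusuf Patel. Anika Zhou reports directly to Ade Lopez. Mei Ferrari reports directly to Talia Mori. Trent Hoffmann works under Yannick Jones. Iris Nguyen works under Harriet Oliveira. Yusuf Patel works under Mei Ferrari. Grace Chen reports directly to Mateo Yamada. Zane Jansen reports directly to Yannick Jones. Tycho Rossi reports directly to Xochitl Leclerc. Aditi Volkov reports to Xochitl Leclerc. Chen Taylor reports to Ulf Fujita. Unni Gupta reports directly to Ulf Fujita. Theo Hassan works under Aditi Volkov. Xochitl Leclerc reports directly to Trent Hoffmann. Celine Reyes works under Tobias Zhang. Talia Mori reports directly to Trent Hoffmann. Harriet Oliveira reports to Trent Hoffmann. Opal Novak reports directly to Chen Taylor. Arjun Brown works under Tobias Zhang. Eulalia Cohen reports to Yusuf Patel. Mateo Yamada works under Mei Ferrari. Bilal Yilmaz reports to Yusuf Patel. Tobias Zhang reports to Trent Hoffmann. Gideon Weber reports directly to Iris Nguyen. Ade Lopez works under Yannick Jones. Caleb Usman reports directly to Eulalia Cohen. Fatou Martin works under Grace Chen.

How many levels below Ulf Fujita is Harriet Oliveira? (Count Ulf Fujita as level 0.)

Chain from Harriet Oliveira up to Ulf Fujita: Harriet Oliveira → Trent Hoffmann → Yannick Jones → Ulf Fujita. That is 3 steps up, so Harriet Oliveira is 3 levels below Ulf Fujita.

3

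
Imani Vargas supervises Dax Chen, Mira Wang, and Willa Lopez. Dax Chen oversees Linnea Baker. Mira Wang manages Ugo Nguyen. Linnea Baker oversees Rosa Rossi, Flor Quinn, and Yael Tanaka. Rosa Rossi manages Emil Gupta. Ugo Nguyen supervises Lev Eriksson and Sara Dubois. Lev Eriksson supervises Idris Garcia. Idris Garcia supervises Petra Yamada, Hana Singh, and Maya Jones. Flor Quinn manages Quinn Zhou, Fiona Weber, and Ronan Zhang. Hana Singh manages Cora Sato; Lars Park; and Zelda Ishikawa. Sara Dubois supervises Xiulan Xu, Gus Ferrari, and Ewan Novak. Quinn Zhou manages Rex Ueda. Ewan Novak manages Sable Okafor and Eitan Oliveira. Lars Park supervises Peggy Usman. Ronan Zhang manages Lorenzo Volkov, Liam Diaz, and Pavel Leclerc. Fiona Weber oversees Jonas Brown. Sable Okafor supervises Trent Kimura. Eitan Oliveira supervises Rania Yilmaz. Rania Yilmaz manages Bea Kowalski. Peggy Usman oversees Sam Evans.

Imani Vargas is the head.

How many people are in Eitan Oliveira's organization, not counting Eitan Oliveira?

2

Eitan Oliveira directly manages Rania Yilmaz. Under Rania Yilmaz: Bea Kowalski (1). That's 2 in total.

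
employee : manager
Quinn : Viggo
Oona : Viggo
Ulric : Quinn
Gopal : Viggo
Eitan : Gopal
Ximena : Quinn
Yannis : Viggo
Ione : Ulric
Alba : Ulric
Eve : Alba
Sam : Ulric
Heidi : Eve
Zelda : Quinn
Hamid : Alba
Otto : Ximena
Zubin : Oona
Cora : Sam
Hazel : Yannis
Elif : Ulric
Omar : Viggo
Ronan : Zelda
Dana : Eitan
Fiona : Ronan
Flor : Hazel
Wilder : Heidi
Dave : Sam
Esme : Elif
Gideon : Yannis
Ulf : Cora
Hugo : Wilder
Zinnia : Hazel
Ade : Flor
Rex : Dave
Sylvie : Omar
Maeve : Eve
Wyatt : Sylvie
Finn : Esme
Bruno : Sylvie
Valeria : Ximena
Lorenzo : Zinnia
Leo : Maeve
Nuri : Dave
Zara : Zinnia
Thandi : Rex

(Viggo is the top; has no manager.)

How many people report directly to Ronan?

1

Ronan directly manages Fiona. That is 1 direct report.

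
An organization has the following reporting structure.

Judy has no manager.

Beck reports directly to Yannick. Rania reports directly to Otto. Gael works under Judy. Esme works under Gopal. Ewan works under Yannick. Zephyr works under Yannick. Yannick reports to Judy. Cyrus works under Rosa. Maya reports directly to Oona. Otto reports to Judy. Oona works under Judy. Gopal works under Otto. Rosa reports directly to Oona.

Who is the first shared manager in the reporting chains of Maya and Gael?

Judy

Maya's chain of managers is Oona, Judy. Gael's chain of managers is Judy. The first manager that appears in both chains is Judy.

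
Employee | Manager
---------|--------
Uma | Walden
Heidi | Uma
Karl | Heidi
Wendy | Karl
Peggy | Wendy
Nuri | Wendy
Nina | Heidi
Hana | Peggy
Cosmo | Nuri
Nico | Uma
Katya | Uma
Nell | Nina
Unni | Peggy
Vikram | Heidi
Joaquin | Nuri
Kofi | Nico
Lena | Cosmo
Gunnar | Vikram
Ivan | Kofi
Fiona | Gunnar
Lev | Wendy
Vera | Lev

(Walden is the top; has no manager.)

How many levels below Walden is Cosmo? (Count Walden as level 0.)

6

Chain from Cosmo up to Walden: Cosmo → Nuri → Wendy → Karl → Heidi → Uma → Walden. That is 6 steps up, so Cosmo is 6 levels below Walden.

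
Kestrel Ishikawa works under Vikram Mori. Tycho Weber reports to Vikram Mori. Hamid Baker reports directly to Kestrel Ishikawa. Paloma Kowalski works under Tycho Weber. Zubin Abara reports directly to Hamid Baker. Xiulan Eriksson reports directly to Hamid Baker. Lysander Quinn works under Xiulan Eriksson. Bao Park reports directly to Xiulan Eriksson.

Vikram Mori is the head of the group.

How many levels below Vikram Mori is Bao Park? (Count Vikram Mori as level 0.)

Chain from Bao Park up to Vikram Mori: Bao Park → Xiulan Eriksson → Hamid Baker → Kestrel Ishikawa → Vikram Mori. That is 4 steps up, so Bao Park is 4 levels below Vikram Mori.

4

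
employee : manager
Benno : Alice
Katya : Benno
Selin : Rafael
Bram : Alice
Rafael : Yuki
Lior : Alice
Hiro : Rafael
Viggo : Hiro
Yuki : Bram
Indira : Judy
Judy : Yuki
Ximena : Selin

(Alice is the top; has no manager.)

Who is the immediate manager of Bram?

Alice

Bram reports directly to Alice.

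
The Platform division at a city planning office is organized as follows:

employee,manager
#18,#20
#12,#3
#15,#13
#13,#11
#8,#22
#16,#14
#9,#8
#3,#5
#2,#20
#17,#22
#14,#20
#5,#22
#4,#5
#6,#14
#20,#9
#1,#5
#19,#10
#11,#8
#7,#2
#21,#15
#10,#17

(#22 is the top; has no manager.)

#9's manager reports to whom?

#22

#9 reports to #8, and #8 reports to #22. So #9's skip-level manager is #22.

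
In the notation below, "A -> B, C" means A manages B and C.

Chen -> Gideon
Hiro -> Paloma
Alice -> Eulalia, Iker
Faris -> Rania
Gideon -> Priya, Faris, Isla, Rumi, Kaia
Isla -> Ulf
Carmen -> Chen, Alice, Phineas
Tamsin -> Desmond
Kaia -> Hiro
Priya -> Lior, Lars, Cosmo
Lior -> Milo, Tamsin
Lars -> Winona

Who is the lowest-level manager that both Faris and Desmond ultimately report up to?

Faris's chain of managers is Gideon, Chen, Carmen. Desmond's chain of managers is Tamsin, Lior, Priya, Gideon, Chen, Carmen. The first manager that appears in both chains is Gideon.

Gideon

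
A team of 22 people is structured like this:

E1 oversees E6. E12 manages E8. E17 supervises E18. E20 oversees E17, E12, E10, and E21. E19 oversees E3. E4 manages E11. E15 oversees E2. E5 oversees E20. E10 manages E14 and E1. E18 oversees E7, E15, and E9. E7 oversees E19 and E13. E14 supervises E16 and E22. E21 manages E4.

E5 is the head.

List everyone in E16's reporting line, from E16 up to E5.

E16 -> E14 -> E10 -> E20 -> E5

E16 reports to E14. E14 reports to E10. E10 reports to E20. E20 reports to E5. E5 is at the top.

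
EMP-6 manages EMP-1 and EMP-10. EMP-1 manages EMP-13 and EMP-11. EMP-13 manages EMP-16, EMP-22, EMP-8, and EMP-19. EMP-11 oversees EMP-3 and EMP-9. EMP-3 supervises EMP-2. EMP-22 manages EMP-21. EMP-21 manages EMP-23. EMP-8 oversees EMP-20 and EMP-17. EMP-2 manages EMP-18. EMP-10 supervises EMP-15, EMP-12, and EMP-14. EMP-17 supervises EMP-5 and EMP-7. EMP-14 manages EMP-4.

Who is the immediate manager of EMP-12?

EMP-12 reports directly to EMP-10.

EMP-10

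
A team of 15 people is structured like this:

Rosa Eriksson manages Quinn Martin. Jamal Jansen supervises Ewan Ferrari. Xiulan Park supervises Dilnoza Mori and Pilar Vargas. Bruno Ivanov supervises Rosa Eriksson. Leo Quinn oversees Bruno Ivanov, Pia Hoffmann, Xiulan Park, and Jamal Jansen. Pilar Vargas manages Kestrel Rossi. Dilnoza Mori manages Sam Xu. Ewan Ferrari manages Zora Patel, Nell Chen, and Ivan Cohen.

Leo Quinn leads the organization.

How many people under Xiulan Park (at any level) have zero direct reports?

The people in Xiulan Park's organization with no one reporting to them are Kestrel Rossi, Sam Xu. That is 2.

2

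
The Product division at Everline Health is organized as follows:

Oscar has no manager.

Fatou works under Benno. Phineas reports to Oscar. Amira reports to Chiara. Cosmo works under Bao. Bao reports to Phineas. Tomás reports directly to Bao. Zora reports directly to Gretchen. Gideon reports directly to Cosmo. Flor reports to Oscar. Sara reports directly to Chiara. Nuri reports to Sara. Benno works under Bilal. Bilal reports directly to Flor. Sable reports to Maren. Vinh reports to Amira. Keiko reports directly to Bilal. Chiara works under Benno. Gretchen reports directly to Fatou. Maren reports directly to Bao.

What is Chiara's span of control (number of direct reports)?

2

Chiara directly manages Sara, Amira. That is 2 direct reports.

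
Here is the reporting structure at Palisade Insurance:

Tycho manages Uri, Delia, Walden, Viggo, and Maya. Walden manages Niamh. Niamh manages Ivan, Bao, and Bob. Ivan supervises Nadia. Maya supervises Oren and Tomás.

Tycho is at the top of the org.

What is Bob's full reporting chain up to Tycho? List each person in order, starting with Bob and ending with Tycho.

Bob -> Niamh -> Walden -> Tycho

Bob reports to Niamh. Niamh reports to Walden. Walden reports to Tycho. Tycho is at the top.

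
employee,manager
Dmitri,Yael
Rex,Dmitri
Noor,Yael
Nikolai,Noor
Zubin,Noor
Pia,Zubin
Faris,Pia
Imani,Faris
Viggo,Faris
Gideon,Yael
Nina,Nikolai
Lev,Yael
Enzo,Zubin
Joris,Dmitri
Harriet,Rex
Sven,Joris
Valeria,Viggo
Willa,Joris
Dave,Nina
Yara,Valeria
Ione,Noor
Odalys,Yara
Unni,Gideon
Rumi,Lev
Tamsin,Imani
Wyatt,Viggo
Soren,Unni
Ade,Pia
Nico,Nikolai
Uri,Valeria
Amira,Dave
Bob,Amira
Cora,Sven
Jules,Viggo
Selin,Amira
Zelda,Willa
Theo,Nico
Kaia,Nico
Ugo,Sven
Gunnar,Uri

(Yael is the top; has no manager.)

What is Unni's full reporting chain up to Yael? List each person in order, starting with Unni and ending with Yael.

Unni -> Gideon -> Yael

Unni reports to Gideon. Gideon reports to Yael. Yael is at the top.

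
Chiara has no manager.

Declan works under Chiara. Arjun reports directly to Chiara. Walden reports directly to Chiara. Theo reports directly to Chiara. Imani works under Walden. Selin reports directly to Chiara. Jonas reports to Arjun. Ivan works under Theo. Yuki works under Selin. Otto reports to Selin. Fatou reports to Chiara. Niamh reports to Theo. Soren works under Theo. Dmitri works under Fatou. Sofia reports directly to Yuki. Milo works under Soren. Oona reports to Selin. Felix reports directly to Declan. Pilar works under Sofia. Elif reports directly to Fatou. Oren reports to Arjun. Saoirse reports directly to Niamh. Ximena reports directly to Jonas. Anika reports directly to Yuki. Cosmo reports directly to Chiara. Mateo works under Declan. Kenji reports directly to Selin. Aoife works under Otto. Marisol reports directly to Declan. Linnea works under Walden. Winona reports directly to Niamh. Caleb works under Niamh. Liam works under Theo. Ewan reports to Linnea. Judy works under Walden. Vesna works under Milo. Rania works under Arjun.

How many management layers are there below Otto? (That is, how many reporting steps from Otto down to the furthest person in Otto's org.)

1

The longest chain under Otto runs Otto → Aoife, which is 1 level below Otto.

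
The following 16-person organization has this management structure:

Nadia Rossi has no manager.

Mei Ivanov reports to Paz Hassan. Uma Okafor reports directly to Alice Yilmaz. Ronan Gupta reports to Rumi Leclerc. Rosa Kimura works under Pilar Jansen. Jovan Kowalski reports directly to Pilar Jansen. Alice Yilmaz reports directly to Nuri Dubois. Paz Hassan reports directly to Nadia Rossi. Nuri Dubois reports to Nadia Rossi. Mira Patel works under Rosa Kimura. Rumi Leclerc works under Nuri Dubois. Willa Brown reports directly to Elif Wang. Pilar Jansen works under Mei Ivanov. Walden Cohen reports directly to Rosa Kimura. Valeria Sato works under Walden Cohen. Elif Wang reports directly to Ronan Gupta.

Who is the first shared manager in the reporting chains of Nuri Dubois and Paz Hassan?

Nuri Dubois's chain of managers is Nadia Rossi. Paz Hassan's chain of managers is Nadia Rossi. The first manager that appears in both chains is Nadia Rossi.

Nadia Rossi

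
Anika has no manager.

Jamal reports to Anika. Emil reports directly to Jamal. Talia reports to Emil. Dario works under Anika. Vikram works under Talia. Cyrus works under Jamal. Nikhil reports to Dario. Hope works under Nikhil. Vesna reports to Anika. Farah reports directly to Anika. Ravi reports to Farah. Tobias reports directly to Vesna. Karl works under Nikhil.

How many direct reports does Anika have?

Anika directly manages Jamal, Dario, Vesna, Farah. That is 4 direct reports.

4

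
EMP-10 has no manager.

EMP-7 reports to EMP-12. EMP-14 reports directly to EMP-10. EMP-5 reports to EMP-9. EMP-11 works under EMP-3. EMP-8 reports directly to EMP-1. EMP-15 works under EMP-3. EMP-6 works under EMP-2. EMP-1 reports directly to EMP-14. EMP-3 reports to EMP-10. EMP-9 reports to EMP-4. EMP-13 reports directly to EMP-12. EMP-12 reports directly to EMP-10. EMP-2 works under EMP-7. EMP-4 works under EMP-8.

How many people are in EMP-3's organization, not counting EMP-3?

EMP-3 directly manages EMP-15, EMP-11. EMP-15 has no reports. EMP-11 has no reports. So EMP-3's organization is 2 direct reports plus everyone under them: 1 + 1 = 2.

2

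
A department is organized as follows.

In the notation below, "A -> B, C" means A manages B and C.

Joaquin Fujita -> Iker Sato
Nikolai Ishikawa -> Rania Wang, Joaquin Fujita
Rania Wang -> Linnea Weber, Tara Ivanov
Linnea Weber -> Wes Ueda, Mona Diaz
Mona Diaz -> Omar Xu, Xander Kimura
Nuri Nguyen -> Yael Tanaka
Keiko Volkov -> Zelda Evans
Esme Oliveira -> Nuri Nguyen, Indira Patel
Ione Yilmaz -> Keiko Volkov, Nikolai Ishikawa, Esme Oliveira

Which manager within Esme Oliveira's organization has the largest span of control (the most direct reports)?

Direct-report counts within Esme Oliveira's organization: Esme Oliveira has 2; Nuri Nguyen has 1. The largest is 2, held by Esme Oliveira.

Esme Oliveira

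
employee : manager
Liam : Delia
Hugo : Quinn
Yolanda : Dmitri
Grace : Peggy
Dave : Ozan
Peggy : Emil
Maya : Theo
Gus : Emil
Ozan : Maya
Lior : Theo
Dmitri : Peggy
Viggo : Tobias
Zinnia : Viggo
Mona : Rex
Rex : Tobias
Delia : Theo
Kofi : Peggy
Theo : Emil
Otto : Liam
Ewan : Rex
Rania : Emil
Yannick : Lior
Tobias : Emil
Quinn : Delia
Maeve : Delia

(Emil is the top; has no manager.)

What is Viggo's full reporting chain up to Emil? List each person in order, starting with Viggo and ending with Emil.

Viggo -> Tobias -> Emil

Viggo reports to Tobias. Tobias reports to Emil. Emil is at the top.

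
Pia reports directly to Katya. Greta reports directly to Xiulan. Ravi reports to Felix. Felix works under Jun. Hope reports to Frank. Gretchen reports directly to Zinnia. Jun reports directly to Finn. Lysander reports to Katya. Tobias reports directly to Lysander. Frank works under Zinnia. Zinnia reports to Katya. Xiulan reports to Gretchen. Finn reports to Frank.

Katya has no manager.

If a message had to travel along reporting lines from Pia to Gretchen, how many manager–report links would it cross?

3

Pia is 1 level below Katya, and Gretchen is 2 levels below Katya (their lowest common manager). The shortest path runs up from Pia to Katya and back down to Gretchen: 1 + 2 = 3 links.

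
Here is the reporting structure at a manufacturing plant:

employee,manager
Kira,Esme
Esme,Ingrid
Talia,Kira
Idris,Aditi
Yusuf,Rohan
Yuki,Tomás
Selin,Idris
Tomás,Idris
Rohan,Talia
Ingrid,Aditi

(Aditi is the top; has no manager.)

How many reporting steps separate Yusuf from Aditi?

Chain from Yusuf up to Aditi: Yusuf → Rohan → Talia → Kira → Esme → Ingrid → Aditi. That is 6 steps up, so Yusuf is 6 levels below Aditi.

6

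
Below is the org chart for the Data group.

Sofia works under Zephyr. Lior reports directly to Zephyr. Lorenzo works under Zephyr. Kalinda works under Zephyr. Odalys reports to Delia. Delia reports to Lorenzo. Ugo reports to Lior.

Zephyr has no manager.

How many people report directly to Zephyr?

4

Zephyr directly manages Lorenzo, Sofia, Lior, Kalinda. That is 4 direct reports.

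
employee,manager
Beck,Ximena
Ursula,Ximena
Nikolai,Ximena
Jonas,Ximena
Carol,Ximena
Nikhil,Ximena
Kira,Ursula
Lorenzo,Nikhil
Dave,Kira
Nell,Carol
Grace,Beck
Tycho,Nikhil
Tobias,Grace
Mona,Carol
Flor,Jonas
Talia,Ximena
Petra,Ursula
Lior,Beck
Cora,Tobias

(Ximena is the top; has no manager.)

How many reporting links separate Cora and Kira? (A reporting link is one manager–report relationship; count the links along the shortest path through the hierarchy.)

6

Cora is 4 levels below Ximena, and Kira is 2 levels below Ximena (their lowest common manager). The shortest path runs up from Cora to Ximena and back down to Kira: 4 + 2 = 6 links.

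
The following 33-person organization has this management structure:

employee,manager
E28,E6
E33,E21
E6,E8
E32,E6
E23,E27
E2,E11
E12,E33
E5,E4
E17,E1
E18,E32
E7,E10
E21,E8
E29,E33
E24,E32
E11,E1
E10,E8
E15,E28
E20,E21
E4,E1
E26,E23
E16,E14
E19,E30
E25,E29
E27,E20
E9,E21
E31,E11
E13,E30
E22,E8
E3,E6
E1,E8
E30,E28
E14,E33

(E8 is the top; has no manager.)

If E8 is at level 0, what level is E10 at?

1

Chain from E10 up to E8: E10 → E8. That is 1 step up, so E10 is 1 level below E8.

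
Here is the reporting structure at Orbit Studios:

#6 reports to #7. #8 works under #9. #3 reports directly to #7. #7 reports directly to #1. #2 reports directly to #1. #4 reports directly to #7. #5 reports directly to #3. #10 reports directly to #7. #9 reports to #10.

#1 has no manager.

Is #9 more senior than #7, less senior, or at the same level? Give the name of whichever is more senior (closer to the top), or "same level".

#7

#9 is 3 levels below #1; #7 is 1. #7 is higher.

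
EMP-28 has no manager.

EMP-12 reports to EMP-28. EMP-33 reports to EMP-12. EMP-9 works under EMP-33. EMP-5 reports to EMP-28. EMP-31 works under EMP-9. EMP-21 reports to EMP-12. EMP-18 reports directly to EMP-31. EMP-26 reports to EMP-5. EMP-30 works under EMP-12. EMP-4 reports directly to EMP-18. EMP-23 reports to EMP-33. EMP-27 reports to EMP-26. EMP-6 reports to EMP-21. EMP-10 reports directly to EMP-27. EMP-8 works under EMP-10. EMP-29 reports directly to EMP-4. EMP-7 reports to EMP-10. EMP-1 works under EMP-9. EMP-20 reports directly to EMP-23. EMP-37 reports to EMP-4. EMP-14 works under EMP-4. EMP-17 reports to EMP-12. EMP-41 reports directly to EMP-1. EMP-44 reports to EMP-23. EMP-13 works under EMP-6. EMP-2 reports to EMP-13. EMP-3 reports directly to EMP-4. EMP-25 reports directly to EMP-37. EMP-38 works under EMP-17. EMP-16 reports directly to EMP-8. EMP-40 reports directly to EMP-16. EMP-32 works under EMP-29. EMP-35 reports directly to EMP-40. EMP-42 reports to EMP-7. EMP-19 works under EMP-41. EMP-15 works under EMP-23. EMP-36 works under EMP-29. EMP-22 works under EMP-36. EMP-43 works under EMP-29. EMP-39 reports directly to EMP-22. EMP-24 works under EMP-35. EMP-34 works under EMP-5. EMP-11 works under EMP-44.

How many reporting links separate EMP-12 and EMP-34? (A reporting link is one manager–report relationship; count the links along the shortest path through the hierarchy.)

3

EMP-12 is 1 level below EMP-28, and EMP-34 is 2 levels below EMP-28 (their lowest common manager). The shortest path runs up from EMP-12 to EMP-28 and back down to EMP-34: 1 + 2 = 3 links.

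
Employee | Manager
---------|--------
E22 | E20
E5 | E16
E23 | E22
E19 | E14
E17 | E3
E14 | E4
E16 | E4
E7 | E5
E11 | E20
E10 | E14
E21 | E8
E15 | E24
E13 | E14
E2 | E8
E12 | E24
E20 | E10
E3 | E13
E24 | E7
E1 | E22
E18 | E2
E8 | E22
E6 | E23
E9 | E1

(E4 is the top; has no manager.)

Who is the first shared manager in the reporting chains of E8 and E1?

E8's chain of managers is E22, E20, E10, E14, E4. E1's chain of managers is E22, E20, E10, E14, E4. The first manager that appears in both chains is E22.

E22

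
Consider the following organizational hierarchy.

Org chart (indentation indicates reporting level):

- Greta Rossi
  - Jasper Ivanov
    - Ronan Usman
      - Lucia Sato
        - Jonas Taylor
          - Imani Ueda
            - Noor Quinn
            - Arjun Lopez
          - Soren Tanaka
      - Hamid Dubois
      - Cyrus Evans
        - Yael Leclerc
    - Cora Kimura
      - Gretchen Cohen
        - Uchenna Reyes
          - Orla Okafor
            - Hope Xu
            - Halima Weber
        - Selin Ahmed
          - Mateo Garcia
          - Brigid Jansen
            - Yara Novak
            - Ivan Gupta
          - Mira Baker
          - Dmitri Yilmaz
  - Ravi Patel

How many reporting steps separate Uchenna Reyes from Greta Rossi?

4

Chain from Uchenna Reyes up to Greta Rossi: Uchenna Reyes → Gretchen Cohen → Cora Kimura → Jasper Ivanov → Greta Rossi. That is 4 steps up, so Uchenna Reyes is 4 levels below Greta Rossi.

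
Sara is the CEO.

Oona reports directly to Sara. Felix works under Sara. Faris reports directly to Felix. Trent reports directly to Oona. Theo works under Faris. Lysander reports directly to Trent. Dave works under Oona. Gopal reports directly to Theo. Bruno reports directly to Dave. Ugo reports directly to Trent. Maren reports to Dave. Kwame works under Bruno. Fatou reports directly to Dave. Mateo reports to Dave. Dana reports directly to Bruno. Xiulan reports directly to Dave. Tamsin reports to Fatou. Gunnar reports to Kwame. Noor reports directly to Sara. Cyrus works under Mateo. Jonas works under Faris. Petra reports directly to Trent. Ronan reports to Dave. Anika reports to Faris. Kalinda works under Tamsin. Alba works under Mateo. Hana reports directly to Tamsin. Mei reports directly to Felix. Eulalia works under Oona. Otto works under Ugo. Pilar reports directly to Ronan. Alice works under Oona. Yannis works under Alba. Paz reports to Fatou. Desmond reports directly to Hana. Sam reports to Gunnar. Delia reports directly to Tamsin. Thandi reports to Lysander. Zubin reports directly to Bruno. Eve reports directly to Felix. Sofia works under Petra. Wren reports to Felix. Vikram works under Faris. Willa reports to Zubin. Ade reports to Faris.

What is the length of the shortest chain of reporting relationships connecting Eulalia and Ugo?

Eulalia is 1 level below Oona, and Ugo is 2 levels below Oona (their lowest common manager). The shortest path runs up from Eulalia to Oona and back down to Ugo: 1 + 2 = 3 links.

3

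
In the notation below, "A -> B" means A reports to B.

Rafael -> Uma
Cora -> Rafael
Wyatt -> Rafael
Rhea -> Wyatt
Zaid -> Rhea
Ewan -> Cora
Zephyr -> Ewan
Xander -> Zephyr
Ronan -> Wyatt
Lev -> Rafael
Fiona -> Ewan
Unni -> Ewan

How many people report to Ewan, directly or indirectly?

Ewan directly manages Zephyr, Fiona, Unni. Under Zephyr: Xander (1). Fiona has no reports. Unni has no reports. So Ewan's organization is 3 direct reports plus everyone under them: 2 + 1 + 1 = 4.

4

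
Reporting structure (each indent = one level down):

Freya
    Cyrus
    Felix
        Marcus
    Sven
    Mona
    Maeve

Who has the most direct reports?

Freya

Direct-report counts: Freya has 5; Felix has 1. The largest is 5, held by Freya.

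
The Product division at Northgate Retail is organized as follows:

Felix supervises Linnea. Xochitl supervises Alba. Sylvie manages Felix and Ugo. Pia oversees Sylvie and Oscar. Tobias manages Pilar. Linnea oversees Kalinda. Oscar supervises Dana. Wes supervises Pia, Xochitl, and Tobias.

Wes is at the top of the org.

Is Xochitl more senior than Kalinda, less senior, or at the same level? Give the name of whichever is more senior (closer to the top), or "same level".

Xochitl is 1 level below Wes; Kalinda is 5. Xochitl is higher.

Xochitl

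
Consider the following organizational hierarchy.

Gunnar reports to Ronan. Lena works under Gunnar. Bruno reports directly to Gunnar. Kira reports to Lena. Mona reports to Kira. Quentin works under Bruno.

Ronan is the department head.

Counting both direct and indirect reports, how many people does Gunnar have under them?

5

Gunnar directly manages Lena, Bruno. Under Lena: Kira, Mona (2). Under Bruno: Quentin (1). So Gunnar's organization is 2 direct reports plus everyone under them: 3 + 2 = 5.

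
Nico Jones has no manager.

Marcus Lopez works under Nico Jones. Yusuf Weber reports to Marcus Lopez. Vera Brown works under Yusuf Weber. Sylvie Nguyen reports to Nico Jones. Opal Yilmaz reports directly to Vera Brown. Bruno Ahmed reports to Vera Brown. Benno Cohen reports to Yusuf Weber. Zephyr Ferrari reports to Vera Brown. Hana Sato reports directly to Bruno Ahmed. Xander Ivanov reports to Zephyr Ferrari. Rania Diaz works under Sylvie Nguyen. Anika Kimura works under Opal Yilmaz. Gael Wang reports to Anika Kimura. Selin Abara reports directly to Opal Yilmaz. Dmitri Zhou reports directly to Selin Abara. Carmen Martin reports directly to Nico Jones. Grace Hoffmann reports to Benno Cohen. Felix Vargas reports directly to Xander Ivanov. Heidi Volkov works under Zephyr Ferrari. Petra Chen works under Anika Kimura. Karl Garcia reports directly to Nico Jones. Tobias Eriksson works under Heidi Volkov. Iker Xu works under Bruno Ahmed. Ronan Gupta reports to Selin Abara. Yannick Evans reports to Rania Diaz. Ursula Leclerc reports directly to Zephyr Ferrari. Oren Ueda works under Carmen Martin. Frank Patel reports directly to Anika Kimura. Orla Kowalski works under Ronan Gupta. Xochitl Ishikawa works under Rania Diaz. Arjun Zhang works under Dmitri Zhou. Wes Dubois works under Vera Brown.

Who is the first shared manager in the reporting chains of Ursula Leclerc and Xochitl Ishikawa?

Nico Jones

Ursula Leclerc's chain of managers is Zephyr Ferrari, Vera Brown, Yusuf Weber, Marcus Lopez, Nico Jones. Xochitl Ishikawa's chain of managers is Rania Diaz, Sylvie Nguyen, Nico Jones. The first manager that appears in both chains is Nico Jones.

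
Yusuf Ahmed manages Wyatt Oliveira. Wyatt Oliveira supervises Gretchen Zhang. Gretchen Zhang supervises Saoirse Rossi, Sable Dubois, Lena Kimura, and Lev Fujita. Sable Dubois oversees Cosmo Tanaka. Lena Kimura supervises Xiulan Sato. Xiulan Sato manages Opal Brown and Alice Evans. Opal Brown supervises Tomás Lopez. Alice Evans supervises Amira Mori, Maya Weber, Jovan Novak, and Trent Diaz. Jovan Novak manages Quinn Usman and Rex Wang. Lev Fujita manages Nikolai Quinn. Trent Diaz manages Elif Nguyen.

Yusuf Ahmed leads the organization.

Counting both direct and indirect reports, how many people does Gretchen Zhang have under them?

Gretchen Zhang directly manages Saoirse Rossi, Sable Dubois, Lena Kimura, Lev Fujita. Saoirse Rossi has no reports. Under Sable Dubois: Cosmo Tanaka (1). Under Lena Kimura: Xiulan Sato, Alice Evans, Amira Mori, Trent Diaz, Elif Nguyen, Maya Weber, Jovan Novak, Rex Wang, Quinn Usman, Opal Brown, Tomás Lopez (11). Under Lev Fujita: Nikolai Quinn (1). So Gretchen Zhang's organization is 4 direct reports plus everyone under them: 1 + 2 + 12 + 2 = 17.

17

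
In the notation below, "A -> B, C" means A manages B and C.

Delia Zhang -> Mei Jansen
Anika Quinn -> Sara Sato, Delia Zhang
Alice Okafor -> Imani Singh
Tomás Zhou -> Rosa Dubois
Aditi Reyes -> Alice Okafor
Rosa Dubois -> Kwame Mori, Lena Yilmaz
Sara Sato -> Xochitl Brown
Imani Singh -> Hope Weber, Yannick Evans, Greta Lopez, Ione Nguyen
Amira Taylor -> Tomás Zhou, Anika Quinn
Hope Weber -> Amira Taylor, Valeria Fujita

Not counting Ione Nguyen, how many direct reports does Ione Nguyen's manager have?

3

Ione Nguyen reports to Imani Singh. Imani Singh's other direct reports are Hope Weber, Yannick Evans, Greta Lopez — 3 peers.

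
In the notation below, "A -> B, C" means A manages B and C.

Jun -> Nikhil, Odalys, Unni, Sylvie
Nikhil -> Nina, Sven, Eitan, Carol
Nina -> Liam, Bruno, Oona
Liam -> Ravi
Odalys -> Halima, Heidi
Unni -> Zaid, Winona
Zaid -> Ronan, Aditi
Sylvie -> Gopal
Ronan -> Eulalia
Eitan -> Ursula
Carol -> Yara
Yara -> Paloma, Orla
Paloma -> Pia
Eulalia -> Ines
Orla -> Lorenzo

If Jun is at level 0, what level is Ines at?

5

Chain from Ines up to Jun: Ines → Eulalia → Ronan → Zaid → Unni → Jun. That is 5 steps up, so Ines is 5 levels below Jun.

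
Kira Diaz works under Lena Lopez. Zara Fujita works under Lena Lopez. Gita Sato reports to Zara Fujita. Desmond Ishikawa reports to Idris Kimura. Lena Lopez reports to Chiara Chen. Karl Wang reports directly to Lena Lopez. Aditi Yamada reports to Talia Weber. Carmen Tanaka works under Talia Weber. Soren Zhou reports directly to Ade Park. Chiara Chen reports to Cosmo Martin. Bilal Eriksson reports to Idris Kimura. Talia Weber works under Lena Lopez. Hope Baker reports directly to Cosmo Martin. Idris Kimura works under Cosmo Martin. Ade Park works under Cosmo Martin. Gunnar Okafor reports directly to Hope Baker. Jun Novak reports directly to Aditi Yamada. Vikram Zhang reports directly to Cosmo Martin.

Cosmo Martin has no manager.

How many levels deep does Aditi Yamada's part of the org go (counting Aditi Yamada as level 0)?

1

The longest chain under Aditi Yamada runs Aditi Yamada → Jun Novak, which is 1 level below Aditi Yamada.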